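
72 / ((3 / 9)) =216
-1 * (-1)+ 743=744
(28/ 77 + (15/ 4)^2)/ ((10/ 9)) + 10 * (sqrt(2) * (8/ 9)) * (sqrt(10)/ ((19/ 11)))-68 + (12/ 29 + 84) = 1760 * sqrt(5)/ 171 + 1500439/ 51040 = 52.41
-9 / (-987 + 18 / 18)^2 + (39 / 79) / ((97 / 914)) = 34654829649 / 7449937948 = 4.65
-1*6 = -6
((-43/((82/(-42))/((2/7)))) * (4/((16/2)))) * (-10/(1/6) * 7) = -54180/41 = -1321.46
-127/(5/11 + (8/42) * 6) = -9779/123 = -79.50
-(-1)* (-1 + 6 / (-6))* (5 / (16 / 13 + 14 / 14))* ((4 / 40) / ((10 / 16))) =-104 / 145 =-0.72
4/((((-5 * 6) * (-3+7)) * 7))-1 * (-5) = 1049/210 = 5.00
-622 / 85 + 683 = 57433 / 85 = 675.68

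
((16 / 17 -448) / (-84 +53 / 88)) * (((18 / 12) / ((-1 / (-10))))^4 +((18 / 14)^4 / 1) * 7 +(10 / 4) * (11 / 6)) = 34856200218400 / 128381127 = 271505.64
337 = 337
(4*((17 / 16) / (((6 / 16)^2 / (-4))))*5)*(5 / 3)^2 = -136000 / 81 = -1679.01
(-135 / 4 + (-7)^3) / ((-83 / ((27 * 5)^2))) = 27465075 / 332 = 82726.13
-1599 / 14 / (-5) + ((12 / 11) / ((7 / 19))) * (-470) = -150573 / 110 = -1368.85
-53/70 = -0.76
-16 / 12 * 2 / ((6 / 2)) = -8 / 9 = -0.89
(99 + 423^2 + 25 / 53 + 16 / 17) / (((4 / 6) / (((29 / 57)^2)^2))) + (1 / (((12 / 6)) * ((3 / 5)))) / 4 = 456358548076069 / 25362551736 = 17993.40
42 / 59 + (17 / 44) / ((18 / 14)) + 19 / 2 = 245611 / 23364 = 10.51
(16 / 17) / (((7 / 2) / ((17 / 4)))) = 8 / 7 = 1.14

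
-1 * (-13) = 13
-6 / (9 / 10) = -20 / 3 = -6.67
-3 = -3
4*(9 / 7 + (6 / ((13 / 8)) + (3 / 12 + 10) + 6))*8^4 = 347799.91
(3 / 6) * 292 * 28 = 4088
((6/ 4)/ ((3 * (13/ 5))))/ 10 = 1/ 52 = 0.02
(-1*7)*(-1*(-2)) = -14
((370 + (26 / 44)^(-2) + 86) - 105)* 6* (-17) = -36094.12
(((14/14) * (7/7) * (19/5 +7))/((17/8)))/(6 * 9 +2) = 54/595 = 0.09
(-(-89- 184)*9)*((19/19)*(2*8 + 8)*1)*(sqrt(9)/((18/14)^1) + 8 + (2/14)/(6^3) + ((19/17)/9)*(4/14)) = 10394943/17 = 611467.24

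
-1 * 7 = -7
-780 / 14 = -390 / 7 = -55.71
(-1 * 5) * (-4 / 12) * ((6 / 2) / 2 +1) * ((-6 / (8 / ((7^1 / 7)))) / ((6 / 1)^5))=-25 / 62208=-0.00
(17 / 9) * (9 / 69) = 17 / 69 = 0.25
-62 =-62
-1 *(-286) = 286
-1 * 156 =-156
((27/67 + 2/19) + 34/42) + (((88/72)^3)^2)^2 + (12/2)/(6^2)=12.60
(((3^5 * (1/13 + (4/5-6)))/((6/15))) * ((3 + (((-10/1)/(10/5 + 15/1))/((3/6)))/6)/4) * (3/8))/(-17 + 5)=296703/4352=68.18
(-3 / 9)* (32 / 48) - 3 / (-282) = -179 / 846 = -0.21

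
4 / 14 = 2 / 7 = 0.29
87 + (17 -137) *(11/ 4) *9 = -2883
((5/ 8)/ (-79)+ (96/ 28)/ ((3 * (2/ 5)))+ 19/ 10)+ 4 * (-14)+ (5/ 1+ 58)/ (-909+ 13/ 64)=-1347482889/ 26256440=-51.32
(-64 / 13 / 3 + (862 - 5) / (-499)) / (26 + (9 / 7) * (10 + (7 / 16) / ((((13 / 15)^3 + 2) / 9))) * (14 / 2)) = -9356271568 / 360403260477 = -0.03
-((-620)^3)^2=-56800235584000000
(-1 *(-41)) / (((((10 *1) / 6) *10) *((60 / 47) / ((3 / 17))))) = 5781 / 17000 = 0.34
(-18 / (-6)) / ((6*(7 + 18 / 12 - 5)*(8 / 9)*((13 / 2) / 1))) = 9 / 364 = 0.02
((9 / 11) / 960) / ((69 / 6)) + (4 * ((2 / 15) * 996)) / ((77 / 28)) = 7819267 / 40480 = 193.16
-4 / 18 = -2 / 9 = -0.22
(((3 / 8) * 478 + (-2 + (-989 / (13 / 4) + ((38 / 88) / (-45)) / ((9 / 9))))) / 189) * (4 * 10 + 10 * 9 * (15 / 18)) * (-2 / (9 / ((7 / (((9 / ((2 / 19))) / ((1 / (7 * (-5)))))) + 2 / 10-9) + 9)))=488971444 / 143981145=3.40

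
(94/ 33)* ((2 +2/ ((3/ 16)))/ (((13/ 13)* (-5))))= -3572/ 495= -7.22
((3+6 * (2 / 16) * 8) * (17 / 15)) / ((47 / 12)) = 612 / 235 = 2.60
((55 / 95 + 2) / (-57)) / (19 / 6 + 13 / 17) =-1666 / 144761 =-0.01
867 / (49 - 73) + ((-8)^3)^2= 2096863 / 8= 262107.88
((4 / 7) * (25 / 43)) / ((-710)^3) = -1 / 1077312110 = -0.00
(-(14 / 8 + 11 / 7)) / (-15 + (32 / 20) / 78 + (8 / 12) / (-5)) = 18135 / 82516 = 0.22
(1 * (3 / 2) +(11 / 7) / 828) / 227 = 8705 / 1315692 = 0.01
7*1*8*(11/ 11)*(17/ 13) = 952/ 13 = 73.23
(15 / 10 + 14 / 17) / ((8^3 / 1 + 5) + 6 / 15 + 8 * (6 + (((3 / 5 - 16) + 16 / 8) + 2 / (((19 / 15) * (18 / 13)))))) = 22515 / 4528358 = 0.00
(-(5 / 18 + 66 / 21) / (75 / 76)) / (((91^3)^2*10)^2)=-8189 / 76184833901464129904767136250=-0.00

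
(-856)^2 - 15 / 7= 5129137 / 7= 732733.86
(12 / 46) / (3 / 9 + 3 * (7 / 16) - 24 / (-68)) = 4896 / 37513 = 0.13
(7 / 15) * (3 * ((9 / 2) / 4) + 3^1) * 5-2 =103 / 8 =12.88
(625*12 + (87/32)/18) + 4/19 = 27361319/3648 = 7500.36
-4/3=-1.33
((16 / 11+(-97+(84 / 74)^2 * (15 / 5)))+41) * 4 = -3052752 / 15059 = -202.72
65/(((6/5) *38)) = 325/228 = 1.43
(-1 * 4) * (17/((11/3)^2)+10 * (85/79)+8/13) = -6282612/124267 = -50.56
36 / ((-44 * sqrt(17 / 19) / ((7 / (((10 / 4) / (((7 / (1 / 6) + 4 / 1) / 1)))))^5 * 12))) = -11963357813256192 * sqrt(323) / 584375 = -367927903026.40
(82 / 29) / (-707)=-82 / 20503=-0.00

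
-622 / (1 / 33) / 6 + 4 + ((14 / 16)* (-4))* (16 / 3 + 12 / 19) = -195959 / 57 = -3437.88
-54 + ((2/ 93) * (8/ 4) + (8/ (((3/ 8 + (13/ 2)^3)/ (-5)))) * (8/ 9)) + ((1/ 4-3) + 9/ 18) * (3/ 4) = -55.77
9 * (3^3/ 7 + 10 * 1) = 873/ 7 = 124.71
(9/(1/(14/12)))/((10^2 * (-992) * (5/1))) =-21/992000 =-0.00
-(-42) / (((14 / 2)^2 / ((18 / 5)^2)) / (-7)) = -1944 / 25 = -77.76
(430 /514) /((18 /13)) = 2795 /4626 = 0.60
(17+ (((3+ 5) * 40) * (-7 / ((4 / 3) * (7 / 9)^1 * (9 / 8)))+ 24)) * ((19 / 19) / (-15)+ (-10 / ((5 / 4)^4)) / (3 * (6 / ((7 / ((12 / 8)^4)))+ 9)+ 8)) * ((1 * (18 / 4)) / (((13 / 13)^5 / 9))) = 7774375653 / 672250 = 11564.71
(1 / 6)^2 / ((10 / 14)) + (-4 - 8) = -2153 / 180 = -11.96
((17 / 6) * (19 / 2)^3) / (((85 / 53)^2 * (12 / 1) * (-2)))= -19266931 / 489600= -39.35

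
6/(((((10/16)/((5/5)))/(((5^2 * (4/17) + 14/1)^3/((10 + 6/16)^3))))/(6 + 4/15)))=29734996934656/70229738275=423.40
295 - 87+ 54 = 262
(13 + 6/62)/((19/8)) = 3248/589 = 5.51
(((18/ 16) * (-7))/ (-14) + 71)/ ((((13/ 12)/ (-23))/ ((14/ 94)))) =-553035/ 2444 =-226.28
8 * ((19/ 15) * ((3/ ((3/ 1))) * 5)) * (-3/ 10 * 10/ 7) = -152/ 7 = -21.71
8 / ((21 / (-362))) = -2896 / 21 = -137.90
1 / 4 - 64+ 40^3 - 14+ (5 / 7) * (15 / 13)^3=3932308631 / 61516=63923.35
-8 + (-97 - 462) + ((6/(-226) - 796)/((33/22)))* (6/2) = -243973/113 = -2159.05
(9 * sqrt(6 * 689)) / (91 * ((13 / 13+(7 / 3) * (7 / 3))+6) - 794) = 81 * sqrt(4134) / 3046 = 1.71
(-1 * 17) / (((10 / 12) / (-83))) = 8466 / 5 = 1693.20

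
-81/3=-27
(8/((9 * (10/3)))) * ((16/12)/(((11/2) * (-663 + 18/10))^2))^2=8000/2951385362691582267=0.00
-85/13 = -6.54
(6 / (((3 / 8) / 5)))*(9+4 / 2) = 880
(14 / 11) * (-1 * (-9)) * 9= 1134 / 11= 103.09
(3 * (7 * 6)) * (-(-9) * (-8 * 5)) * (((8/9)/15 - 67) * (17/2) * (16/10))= 41295475.20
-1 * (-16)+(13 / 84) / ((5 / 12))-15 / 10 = 1041 / 70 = 14.87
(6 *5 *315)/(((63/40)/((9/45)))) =1200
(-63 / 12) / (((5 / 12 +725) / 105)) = -0.76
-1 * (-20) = 20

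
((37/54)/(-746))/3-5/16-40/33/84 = -12180521/37222416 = -0.33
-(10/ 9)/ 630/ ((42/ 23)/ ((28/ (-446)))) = 23/ 379323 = 0.00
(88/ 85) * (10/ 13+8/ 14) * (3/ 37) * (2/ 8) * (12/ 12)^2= 8052/ 286195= 0.03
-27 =-27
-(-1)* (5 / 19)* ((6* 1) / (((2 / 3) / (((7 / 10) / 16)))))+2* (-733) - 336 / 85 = -75961813 / 51680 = -1469.85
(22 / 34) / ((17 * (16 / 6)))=33 / 2312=0.01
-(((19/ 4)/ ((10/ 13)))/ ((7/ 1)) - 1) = 33/ 280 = 0.12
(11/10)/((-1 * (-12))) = 11/120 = 0.09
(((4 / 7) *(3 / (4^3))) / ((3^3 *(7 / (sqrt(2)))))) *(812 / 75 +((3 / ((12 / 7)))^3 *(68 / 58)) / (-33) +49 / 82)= 50375023 *sqrt(2) / 31640716800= 0.00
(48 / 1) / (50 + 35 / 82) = 3936 / 4135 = 0.95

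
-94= -94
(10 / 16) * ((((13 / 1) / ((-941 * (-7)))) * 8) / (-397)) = -65 / 2615039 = -0.00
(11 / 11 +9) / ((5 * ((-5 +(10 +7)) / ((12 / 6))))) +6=6.33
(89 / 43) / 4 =89 / 172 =0.52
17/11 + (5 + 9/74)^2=1673143/60236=27.78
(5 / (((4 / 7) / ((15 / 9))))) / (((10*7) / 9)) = 15 / 8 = 1.88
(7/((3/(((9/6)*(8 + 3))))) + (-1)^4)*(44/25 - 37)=-69599/50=-1391.98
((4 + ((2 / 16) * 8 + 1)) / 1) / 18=1 / 3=0.33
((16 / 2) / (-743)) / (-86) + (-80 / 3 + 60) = 3194912 / 95847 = 33.33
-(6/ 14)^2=-9/ 49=-0.18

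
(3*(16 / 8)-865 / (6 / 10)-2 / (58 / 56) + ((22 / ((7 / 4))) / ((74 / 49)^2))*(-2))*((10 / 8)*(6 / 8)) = -862676015 / 635216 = -1358.08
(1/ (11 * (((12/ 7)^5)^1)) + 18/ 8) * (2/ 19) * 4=325021/ 342144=0.95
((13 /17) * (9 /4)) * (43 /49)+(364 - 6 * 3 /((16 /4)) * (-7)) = 1322837 /3332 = 397.01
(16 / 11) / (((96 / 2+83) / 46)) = 736 / 1441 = 0.51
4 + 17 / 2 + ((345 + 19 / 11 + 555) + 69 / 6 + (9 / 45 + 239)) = 64071 / 55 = 1164.93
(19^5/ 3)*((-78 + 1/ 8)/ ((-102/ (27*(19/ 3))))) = 29309583863/ 272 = 107755823.03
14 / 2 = 7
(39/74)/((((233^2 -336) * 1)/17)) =663/3992522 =0.00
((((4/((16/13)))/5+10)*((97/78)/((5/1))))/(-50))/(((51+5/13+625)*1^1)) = -6887/87930000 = -0.00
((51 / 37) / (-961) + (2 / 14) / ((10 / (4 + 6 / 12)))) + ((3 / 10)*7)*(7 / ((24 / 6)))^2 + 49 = 441997643 / 7964768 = 55.49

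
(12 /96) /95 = 0.00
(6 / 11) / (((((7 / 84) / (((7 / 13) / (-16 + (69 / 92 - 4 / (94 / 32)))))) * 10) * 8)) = -658 / 248105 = -0.00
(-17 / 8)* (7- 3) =-17 / 2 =-8.50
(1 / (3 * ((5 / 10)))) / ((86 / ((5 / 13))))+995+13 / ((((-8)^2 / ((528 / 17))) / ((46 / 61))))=3477264839 / 3478098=999.76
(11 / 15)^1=11 / 15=0.73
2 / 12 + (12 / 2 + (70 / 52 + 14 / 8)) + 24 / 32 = 781 / 78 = 10.01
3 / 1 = 3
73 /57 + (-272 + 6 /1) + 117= -8420 /57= -147.72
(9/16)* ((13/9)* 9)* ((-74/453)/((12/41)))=-19721/4832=-4.08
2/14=0.14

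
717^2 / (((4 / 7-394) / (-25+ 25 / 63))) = 44268775 / 1377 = 32148.71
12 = 12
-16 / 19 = -0.84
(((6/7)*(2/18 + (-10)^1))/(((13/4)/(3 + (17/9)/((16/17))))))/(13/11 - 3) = 100837/14040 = 7.18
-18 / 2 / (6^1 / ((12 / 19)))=-18 / 19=-0.95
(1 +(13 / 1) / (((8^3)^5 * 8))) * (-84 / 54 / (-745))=0.00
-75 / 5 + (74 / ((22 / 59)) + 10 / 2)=2073 / 11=188.45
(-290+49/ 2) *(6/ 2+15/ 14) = -30267/ 28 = -1080.96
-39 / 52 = -3 / 4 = -0.75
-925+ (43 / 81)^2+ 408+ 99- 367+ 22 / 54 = -5145863 / 6561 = -784.31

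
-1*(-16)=16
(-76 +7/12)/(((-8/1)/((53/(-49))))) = -47965/4704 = -10.20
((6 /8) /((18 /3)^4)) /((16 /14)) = 7 /13824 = 0.00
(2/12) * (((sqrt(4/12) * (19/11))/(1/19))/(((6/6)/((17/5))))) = 6137 * sqrt(3)/990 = 10.74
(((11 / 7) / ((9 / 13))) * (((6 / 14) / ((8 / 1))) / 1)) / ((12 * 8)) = 143 / 112896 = 0.00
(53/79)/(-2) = -0.34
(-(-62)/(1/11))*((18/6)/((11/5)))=930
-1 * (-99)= 99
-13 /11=-1.18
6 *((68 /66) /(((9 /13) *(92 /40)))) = 8840 /2277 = 3.88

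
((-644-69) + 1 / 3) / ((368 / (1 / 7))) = -1069 / 3864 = -0.28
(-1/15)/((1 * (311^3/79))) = -0.00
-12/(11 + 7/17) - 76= -7474/97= -77.05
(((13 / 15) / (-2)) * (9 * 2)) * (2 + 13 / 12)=-481 / 20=-24.05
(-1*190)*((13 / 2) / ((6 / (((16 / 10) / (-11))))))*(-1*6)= -1976 / 11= -179.64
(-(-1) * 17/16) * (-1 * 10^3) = -2125/2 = -1062.50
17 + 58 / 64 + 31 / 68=9989 / 544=18.36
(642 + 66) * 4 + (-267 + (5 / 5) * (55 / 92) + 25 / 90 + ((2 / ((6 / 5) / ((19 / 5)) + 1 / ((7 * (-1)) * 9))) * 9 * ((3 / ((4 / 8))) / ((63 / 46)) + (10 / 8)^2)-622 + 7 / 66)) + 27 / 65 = 978130903943 / 425070360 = 2301.10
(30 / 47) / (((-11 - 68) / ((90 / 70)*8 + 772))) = -164280 / 25991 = -6.32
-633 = -633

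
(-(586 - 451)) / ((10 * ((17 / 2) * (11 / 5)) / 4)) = -540 / 187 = -2.89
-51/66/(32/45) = -765/704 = -1.09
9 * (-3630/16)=-16335/8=-2041.88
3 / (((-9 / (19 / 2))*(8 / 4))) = -19 / 12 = -1.58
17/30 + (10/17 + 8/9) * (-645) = -485611/510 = -952.18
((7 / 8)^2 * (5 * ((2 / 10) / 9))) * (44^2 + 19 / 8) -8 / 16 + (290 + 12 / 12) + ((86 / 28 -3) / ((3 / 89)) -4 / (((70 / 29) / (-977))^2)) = -654855.86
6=6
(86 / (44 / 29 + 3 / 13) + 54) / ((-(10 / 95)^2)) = -9313.69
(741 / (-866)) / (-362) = 741 / 313492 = 0.00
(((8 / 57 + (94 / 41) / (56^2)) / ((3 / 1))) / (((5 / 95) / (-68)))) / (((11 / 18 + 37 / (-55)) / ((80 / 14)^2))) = 193351642000 / 6004901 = 32198.97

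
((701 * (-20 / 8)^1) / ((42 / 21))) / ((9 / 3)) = -3505 / 12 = -292.08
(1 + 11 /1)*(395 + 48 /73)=346596 /73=4747.89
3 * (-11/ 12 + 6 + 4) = 109/ 4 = 27.25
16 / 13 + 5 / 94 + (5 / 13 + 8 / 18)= 23239 / 10998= 2.11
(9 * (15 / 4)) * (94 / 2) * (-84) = -133245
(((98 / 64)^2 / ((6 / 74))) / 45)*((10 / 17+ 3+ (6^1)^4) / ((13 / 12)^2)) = 1962675841 / 2758080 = 711.61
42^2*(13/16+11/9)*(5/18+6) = 1622341/72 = 22532.51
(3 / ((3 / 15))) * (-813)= -12195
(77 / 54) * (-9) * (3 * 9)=-693 / 2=-346.50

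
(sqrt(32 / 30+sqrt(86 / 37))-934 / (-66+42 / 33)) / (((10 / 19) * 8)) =19 * sqrt(328560+8325 * sqrt(3182)) / 44400+97603 / 28480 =3.81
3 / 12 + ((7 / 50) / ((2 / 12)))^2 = 2389 / 2500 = 0.96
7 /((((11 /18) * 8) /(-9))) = -12.89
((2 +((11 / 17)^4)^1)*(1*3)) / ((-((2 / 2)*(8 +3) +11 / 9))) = -4905441 / 9187310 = -0.53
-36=-36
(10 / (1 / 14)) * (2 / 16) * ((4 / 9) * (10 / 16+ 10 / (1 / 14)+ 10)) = 42175 / 36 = 1171.53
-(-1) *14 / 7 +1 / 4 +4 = 25 / 4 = 6.25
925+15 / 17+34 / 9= 142238 / 153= 929.66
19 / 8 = 2.38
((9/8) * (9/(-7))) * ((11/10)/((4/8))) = -891/280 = -3.18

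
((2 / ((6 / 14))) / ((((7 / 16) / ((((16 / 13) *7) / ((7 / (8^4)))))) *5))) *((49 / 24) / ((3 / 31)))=398196736 / 1755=226892.73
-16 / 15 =-1.07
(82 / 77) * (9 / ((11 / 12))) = 10.46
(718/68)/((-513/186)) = -11129/2907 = -3.83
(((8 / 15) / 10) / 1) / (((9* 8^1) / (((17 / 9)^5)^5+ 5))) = 2885315500919170419101256921151 / 484581141692000497419918075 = 5954.25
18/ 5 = 3.60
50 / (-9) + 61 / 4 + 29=1393 / 36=38.69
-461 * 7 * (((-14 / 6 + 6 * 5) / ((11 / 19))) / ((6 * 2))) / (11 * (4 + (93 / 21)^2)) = -249359971 / 5039892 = -49.48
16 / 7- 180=-1244 / 7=-177.71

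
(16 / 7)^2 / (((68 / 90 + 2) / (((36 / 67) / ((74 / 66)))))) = 3421440 / 3765601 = 0.91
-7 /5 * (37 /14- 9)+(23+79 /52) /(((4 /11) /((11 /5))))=163531 /1040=157.24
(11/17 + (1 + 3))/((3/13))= 20.14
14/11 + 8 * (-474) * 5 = -208546/11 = -18958.73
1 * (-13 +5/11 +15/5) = -105/11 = -9.55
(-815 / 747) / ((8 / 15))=-2.05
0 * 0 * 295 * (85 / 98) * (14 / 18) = 0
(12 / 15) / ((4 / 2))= 2 / 5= 0.40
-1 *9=-9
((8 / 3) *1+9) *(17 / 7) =85 / 3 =28.33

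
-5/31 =-0.16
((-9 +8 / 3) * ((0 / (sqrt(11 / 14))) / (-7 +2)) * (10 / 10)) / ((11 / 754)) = 0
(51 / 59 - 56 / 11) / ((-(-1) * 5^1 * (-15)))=2743 / 48675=0.06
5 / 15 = 1 / 3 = 0.33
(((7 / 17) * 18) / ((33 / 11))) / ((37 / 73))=3066 / 629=4.87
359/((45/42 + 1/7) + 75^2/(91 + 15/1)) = 133189/20138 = 6.61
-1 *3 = -3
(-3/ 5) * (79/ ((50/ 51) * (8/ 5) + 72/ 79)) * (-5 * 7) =668.95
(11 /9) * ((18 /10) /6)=11 /30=0.37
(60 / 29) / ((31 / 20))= 1200 / 899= 1.33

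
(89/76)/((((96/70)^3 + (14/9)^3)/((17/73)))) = 47290138875/1100005111264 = 0.04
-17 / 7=-2.43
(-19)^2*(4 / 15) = 1444 / 15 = 96.27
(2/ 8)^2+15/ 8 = 31/ 16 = 1.94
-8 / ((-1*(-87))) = -8 / 87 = -0.09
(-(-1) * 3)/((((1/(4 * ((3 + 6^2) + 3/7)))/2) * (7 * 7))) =6624/343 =19.31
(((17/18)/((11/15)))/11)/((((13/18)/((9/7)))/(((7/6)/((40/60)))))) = 2295/6292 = 0.36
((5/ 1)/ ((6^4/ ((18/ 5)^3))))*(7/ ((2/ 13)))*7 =5733/ 100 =57.33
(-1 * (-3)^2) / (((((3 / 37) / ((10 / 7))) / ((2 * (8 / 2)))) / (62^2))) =-34134720 / 7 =-4876388.57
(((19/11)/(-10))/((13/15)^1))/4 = -57/1144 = -0.05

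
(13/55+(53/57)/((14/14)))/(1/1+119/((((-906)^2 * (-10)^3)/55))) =40013018880/34310671219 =1.17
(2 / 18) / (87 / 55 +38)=55 / 19593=0.00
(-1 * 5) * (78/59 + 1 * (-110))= 32060/59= 543.39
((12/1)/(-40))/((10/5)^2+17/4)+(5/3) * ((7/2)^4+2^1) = 222993/880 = 253.40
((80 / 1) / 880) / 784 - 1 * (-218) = 1880033 / 8624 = 218.00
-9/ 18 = -1/ 2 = -0.50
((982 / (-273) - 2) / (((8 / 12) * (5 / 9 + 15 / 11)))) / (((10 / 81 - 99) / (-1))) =-3063258 / 69237805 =-0.04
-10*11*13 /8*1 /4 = -715 /16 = -44.69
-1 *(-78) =78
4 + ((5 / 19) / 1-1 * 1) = 62 / 19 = 3.26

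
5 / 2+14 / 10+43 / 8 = 371 / 40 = 9.28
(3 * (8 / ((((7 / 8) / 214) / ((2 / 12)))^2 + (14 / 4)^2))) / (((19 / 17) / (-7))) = -298956288 / 24364669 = -12.27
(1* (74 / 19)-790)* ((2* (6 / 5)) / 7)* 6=-1075392 / 665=-1617.13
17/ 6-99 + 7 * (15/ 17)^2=-157303/ 1734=-90.72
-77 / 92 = -0.84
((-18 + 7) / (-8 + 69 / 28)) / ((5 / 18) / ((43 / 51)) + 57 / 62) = 1806 / 1135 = 1.59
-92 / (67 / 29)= -2668 / 67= -39.82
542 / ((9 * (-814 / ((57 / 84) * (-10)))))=25745 / 51282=0.50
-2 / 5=-0.40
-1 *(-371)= 371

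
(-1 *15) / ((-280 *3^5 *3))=1 / 13608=0.00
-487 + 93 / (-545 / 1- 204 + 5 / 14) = -5105549 / 10481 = -487.12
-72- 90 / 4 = -94.50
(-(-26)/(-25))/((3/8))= -208/75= -2.77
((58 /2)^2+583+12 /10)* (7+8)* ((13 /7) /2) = 19851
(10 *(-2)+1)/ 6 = -3.17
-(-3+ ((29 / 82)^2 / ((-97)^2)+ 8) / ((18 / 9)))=-126533073 / 126532232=-1.00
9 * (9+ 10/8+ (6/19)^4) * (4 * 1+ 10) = 336945735/260642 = 1292.75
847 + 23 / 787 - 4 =663464 / 787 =843.03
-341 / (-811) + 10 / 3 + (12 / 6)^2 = 18865 / 2433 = 7.75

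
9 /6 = 3 /2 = 1.50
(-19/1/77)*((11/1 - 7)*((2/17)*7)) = -0.81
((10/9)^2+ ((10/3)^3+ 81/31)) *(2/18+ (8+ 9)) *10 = 158097940/22599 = 6995.79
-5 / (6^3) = -5 / 216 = -0.02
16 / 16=1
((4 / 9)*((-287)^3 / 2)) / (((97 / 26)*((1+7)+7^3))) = -94559612 / 23571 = -4011.69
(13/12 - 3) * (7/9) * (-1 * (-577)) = -92897/108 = -860.16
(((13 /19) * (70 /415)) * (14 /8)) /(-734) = -0.00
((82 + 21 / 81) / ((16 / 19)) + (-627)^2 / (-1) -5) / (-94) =169791689 / 40608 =4181.24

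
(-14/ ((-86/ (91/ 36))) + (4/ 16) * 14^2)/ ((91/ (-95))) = -1038065/ 20124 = -51.58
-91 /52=-7 /4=-1.75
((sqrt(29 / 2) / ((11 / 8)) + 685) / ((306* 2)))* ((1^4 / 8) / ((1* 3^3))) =sqrt(58) / 363528 + 685 / 132192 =0.01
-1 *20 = -20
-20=-20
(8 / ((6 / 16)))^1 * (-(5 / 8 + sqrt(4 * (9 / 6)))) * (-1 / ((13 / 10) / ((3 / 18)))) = 200 / 117 + 320 * sqrt(6) / 117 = 8.41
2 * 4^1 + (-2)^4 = 24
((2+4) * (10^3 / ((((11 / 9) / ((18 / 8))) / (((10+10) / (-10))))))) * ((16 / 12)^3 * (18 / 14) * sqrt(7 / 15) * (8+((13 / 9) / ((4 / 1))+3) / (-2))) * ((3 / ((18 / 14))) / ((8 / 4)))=-364000 * sqrt(105) / 11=-339080.92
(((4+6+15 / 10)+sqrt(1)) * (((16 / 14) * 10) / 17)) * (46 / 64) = 2875 / 476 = 6.04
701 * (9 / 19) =332.05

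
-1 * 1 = -1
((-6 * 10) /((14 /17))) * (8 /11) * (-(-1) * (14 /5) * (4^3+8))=-117504 /11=-10682.18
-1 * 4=-4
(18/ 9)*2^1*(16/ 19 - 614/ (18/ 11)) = -256076/ 171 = -1497.52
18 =18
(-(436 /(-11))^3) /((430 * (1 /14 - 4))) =-36.86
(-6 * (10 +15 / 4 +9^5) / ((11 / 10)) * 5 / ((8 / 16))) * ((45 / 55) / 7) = -318938850 / 847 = -376551.18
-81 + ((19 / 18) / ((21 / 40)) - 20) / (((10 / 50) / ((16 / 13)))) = -471017 / 2457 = -191.70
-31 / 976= -0.03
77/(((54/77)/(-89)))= -527681/54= -9771.87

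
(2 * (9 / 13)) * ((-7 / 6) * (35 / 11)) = -735 / 143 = -5.14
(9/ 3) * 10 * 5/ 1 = 150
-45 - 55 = -100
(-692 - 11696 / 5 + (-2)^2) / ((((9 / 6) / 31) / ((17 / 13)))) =-15953344 / 195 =-81812.02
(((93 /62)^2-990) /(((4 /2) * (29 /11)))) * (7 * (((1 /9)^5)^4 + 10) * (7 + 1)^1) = -4109655655125013642635833 /39174699812516770581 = -104905.86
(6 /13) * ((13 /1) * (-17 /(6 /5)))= -85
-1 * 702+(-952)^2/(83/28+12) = 25082374/419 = 59862.47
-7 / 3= -2.33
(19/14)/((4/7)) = 19/8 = 2.38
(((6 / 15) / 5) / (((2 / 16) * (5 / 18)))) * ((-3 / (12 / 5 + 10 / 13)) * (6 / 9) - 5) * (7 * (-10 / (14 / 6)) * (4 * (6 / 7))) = 4810752 / 3605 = 1334.47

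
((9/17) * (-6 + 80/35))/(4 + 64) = -0.03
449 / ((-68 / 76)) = -8531 / 17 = -501.82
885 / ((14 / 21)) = 2655 / 2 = 1327.50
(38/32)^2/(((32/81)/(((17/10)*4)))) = 497097/20480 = 24.27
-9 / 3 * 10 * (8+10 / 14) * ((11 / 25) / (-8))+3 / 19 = 38667 / 2660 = 14.54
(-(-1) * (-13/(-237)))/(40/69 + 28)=299/155788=0.00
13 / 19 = 0.68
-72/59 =-1.22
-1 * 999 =-999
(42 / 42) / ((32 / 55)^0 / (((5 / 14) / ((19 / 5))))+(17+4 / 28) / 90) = 525 / 5686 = 0.09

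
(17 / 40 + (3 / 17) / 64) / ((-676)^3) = -179 / 129269370880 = -0.00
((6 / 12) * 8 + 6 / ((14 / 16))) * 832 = 63232 / 7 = 9033.14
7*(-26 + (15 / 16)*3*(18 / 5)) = -889 / 8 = -111.12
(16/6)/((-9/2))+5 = 119/27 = 4.41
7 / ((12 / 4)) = 7 / 3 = 2.33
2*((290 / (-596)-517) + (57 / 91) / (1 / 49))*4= -7543364 / 1937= -3894.35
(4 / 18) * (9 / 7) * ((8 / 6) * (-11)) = -4.19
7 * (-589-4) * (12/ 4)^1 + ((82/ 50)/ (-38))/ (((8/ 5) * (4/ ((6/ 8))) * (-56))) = -16959989637/ 1361920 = -12453.00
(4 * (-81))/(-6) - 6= 48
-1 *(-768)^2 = -589824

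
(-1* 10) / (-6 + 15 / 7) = 70 / 27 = 2.59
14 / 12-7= -35 / 6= -5.83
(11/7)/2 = 11/14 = 0.79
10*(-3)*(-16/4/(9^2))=40/27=1.48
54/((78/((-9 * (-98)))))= 7938/13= 610.62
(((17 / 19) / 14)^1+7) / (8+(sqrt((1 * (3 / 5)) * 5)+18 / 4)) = 46975 / 81529 - 3758 * sqrt(3) / 81529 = 0.50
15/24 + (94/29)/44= 1783/2552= 0.70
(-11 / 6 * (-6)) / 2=11 / 2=5.50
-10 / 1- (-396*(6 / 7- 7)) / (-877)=-44362 / 6139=-7.23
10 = 10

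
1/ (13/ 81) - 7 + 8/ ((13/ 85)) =51.54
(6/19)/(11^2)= 6/2299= 0.00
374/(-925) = -374/925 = -0.40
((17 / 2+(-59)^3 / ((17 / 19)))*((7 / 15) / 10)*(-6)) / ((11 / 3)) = 163886373 / 9350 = 17527.95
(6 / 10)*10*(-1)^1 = -6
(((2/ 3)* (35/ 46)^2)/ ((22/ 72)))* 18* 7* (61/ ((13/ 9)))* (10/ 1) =5084289000/ 75647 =67210.72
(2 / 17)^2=4 / 289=0.01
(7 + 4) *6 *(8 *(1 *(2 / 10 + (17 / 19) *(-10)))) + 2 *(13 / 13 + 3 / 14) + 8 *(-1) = -3075081 / 665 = -4624.18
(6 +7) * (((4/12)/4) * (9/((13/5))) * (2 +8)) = 75/2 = 37.50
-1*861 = -861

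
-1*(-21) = 21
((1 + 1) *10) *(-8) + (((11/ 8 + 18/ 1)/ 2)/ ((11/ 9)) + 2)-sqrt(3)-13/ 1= -28701/ 176-sqrt(3)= -164.81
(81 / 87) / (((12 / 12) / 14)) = 378 / 29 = 13.03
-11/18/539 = -1/882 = -0.00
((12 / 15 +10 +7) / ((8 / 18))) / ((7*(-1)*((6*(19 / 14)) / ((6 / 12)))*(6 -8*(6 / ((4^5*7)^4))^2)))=-2422891769030393810182832390144 / 41379724594676388668291070033635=-0.06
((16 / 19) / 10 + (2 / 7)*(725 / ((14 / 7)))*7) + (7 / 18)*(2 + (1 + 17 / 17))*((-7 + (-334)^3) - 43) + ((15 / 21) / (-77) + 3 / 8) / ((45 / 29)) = -57958892.01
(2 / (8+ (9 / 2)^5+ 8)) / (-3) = -64 / 178683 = -0.00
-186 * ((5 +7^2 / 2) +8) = -6975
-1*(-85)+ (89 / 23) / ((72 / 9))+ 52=25297 / 184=137.48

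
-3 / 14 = -0.21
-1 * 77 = -77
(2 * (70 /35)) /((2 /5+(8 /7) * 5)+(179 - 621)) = -35 /3814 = -0.01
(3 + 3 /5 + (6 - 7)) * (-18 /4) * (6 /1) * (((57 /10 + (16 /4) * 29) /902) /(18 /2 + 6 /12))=-427167 /428450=-1.00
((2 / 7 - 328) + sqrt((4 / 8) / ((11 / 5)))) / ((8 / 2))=-1147 / 14 + sqrt(110) / 88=-81.81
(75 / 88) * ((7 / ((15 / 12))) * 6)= 315 / 11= 28.64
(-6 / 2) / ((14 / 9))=-27 / 14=-1.93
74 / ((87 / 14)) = 11.91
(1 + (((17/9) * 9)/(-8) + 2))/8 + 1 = 71/64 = 1.11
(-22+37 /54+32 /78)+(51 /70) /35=-8979487 /429975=-20.88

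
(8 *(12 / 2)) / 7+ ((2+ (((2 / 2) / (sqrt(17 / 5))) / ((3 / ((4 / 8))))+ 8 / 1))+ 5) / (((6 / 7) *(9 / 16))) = 28 *sqrt(85) / 1377+ 2392 / 63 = 38.16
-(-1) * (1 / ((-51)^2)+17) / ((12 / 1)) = 1.42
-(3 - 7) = 4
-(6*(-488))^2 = -8573184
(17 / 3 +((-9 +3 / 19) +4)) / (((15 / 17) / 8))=6392 / 855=7.48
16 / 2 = 8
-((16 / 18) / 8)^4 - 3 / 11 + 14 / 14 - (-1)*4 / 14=511681 / 505197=1.01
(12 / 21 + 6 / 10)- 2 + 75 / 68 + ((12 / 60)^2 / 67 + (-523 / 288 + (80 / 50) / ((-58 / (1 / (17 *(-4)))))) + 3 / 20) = -2315018227 / 1664762400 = -1.39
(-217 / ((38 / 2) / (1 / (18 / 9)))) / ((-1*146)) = 217 / 5548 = 0.04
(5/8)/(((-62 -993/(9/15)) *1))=-5/13736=-0.00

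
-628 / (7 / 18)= -11304 / 7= -1614.86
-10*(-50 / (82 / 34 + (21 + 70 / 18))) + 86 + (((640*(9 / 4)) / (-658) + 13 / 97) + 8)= 14697744343 / 133300601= 110.26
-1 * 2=-2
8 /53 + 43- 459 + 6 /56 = -616961 /1484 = -415.74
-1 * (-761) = 761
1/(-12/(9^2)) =-27/4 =-6.75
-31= -31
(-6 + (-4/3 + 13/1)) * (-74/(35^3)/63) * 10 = -2516/1620675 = -0.00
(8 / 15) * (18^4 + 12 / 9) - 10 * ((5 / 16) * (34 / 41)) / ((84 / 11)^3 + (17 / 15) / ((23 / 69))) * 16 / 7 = 2159234226013684 / 38566088505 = 55987.90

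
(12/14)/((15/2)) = 4/35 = 0.11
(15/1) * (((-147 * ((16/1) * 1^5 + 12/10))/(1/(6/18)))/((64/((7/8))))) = -44247/256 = -172.84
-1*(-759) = 759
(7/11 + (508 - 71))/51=4814/561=8.58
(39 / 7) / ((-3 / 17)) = -221 / 7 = -31.57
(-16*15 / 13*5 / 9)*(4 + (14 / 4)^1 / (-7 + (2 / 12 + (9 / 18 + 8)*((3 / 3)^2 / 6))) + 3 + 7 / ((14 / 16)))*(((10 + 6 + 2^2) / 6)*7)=-1741600 / 507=-3435.11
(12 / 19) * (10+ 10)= 240 / 19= 12.63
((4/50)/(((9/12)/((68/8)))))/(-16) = -17/300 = -0.06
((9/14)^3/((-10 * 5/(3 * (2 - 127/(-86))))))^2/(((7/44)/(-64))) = -4703624327259/3806827517500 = -1.24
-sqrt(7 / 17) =-sqrt(119) / 17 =-0.64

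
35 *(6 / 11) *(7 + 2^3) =3150 / 11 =286.36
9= 9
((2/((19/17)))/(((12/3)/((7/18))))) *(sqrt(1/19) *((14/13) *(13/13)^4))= 833 *sqrt(19)/84474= 0.04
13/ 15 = 0.87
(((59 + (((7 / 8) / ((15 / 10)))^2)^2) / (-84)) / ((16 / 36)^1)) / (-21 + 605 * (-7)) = 1225825 / 3294756864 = 0.00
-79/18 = -4.39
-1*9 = -9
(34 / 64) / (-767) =-17 / 24544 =-0.00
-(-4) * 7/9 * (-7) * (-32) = 6272/9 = 696.89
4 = 4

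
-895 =-895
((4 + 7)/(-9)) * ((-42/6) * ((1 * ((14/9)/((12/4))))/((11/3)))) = 98/81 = 1.21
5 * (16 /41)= 80 /41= 1.95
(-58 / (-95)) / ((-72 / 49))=-1421 / 3420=-0.42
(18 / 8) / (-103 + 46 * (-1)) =-9 / 596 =-0.02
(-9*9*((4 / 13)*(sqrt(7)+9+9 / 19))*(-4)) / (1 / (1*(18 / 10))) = 11664*sqrt(7) / 65+419904 / 247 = 2174.79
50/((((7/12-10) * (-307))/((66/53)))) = 39600/1838623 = 0.02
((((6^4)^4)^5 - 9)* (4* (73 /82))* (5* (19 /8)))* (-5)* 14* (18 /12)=-130117525393393468683425844150236368724881992755441349311467402035225 /164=-793399545081667491972108800000000000000000000000000000000000000000.00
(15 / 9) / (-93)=-5 / 279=-0.02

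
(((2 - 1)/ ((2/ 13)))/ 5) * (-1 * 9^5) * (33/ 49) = -25332021/ 490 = -51698.00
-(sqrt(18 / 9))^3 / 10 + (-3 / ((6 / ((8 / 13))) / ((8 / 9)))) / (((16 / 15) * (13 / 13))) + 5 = 185 / 39 - sqrt(2) / 5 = 4.46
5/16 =0.31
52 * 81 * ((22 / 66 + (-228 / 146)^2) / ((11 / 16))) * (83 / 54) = 1530177376 / 58619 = 26103.78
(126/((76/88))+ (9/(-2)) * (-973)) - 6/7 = 1203261/266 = 4523.54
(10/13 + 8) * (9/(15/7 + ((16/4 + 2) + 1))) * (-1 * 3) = -10773/416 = -25.90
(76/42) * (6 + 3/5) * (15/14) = 627/49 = 12.80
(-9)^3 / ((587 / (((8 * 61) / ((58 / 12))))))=-2134512 / 17023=-125.39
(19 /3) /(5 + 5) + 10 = 319 /30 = 10.63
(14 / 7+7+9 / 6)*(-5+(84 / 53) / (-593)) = -3301809 / 62858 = -52.53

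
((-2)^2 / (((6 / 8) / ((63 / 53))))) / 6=56 / 53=1.06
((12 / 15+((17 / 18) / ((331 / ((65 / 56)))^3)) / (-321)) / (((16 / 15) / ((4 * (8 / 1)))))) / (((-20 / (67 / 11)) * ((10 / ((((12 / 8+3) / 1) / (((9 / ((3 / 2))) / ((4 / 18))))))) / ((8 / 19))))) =-9861895443830725249 / 192270163067863372800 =-0.05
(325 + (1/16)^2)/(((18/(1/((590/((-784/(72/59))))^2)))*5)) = 199765601/46656000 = 4.28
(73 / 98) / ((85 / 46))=1679 / 4165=0.40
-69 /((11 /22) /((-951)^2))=-124807338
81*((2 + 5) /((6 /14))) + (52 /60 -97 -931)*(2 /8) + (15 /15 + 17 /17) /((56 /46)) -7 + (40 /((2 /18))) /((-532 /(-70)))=8843659 /7980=1108.23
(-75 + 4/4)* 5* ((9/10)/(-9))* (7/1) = 259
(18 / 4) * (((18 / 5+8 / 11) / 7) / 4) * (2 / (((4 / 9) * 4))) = 1377 / 1760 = 0.78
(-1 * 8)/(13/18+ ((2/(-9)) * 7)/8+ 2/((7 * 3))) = -2016/157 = -12.84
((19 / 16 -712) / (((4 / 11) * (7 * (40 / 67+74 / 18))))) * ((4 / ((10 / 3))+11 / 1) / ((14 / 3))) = -812058291 / 5237120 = -155.06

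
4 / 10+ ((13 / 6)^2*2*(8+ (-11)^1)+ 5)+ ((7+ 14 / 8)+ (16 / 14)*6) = -3007 / 420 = -7.16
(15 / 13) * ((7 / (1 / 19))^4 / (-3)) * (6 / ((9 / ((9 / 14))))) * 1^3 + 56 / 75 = -50287615147 / 975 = -51577041.18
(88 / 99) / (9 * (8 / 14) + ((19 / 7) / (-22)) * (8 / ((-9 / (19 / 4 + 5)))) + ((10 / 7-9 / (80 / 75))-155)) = -9856 / 1727475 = -0.01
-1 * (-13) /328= 13 /328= 0.04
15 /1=15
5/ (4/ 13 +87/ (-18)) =-390/ 353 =-1.10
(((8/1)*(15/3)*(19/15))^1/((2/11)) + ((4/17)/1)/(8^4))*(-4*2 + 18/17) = -858632369/443904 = -1934.27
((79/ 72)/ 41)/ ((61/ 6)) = 79/ 30012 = 0.00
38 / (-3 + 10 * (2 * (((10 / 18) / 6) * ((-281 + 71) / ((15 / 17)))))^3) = -747954 / 16851649049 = -0.00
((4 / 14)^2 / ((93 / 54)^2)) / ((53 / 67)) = 0.03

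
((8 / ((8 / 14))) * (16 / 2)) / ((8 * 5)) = 14 / 5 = 2.80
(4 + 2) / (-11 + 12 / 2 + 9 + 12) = 3 / 8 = 0.38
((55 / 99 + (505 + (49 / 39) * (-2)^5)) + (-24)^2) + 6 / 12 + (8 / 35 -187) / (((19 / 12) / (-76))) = 81956339 / 8190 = 10006.88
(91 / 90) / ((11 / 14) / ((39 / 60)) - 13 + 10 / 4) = -8281 / 76095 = -0.11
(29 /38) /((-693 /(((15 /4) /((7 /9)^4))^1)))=-317115 /28101304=-0.01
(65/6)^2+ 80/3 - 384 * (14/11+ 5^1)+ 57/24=-1791761/792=-2262.32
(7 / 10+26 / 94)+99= 46989 / 470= 99.98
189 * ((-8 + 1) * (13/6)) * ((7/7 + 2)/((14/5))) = -12285/4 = -3071.25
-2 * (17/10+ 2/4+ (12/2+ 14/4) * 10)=-972/5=-194.40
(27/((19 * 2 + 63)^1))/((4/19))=513/404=1.27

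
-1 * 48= -48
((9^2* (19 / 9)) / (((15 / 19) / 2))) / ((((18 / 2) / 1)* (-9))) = -722 / 135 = -5.35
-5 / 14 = -0.36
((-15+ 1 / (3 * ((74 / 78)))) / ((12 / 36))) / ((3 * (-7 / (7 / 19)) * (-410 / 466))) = -126286 / 144115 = -0.88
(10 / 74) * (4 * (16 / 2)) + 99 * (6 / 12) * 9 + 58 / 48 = 400517 / 888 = 451.03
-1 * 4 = -4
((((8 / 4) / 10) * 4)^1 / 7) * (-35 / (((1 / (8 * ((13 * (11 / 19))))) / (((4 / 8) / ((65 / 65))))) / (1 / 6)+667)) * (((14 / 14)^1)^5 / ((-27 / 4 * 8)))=572 / 5152113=0.00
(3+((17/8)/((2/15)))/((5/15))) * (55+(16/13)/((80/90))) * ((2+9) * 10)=32776095/104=315154.76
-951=-951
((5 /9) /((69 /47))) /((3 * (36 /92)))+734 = 535321 /729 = 734.32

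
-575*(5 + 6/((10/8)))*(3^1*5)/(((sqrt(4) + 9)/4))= -338100/11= -30736.36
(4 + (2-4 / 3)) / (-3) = -14 / 9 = -1.56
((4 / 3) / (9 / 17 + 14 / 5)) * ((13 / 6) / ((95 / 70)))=30940 / 48393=0.64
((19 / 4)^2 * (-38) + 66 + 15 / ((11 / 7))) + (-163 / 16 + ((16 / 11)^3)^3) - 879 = -61943220915443 / 37727163056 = -1641.87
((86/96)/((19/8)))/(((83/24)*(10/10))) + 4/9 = 7856/14193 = 0.55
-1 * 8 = -8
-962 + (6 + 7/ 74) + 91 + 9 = -63337/ 74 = -855.91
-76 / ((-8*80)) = 0.12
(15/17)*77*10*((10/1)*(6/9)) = 77000/17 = 4529.41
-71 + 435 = 364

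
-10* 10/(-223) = 100/223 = 0.45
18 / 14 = 9 / 7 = 1.29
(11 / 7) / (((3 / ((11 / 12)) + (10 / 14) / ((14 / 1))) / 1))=1694 / 3583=0.47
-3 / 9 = -1 / 3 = -0.33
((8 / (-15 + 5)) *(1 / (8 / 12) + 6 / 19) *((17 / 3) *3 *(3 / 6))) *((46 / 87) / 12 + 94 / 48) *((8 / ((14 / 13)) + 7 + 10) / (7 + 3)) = -4904313 / 81200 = -60.40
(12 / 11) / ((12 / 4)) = 4 / 11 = 0.36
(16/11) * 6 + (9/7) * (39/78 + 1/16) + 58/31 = 432389/38192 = 11.32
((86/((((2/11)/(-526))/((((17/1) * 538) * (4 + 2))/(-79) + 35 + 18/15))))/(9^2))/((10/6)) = 64707632638/53325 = 1213457.71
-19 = -19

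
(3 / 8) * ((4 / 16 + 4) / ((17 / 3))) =9 / 32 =0.28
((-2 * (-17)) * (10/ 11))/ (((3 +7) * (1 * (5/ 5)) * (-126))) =-0.02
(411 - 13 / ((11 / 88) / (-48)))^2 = 29192409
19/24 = 0.79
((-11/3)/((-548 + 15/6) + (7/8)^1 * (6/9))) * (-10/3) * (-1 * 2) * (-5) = -4400/19617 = -0.22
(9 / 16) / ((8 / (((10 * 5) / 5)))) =0.70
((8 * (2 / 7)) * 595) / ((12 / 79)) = 26860 / 3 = 8953.33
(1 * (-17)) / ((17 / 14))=-14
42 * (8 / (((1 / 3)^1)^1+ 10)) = 1008 / 31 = 32.52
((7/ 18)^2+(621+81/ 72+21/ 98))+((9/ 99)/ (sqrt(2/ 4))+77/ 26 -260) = sqrt(2)/ 11+21549977/ 58968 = 365.58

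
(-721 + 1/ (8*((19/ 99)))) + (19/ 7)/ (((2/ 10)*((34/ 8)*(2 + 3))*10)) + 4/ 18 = -586102151/ 813960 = -720.06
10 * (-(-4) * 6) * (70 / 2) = 8400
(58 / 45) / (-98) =-29 / 2205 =-0.01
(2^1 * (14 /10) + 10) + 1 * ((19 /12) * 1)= 863 /60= 14.38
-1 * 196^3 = -7529536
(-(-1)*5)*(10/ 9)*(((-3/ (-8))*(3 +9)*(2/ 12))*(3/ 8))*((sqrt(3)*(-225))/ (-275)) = 225*sqrt(3)/ 176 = 2.21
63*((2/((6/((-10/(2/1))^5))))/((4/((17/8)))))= -1115625/32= -34863.28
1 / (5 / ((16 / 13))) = 16 / 65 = 0.25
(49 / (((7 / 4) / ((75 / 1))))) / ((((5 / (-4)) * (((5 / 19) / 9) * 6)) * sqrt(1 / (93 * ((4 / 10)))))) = -9576 * sqrt(930) / 5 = -58405.75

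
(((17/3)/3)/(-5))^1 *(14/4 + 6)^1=-323/90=-3.59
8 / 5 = 1.60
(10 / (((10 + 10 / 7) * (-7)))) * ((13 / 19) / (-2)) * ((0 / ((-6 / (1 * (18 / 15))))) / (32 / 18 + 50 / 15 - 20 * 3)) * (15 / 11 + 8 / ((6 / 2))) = 0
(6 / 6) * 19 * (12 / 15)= 76 / 5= 15.20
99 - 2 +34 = 131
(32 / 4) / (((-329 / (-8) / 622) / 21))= 119424 / 47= 2540.94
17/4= 4.25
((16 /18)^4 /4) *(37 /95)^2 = 1401856 /59213025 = 0.02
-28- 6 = -34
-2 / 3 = -0.67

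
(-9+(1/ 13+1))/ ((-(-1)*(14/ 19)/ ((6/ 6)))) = -1957/ 182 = -10.75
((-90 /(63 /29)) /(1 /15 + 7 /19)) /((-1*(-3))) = -31.74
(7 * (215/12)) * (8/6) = 167.22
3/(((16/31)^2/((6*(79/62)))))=22041/256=86.10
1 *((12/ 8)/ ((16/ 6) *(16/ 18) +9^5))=81/ 3188774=0.00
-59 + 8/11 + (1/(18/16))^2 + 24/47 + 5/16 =-56.66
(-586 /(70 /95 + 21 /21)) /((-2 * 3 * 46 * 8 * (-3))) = -0.05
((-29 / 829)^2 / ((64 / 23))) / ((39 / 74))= 715691 / 857676768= 0.00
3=3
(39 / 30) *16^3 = 26624 / 5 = 5324.80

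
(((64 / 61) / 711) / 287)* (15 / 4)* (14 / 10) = 16 / 592737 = 0.00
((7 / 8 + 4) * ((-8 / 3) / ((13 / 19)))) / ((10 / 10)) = -19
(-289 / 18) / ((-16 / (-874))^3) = -24118047917 / 9216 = -2616975.69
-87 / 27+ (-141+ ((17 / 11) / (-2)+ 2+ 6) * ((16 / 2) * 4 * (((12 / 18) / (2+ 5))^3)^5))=-36024091286199384060650 / 249781834804156168437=-144.22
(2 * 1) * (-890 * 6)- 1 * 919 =-11599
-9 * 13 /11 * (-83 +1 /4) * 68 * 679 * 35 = 15645901635 /11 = 1422354694.09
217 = 217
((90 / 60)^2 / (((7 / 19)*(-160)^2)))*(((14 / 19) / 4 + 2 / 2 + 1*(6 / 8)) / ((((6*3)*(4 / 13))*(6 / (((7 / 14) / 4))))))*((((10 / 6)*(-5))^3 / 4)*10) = -284375 / 113246208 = -0.00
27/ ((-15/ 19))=-171/ 5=-34.20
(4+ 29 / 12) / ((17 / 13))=1001 / 204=4.91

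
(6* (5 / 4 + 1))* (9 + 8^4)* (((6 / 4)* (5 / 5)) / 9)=36945 / 4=9236.25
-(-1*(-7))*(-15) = 105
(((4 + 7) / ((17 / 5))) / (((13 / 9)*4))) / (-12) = -165 / 3536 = -0.05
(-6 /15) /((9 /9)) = -2 /5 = -0.40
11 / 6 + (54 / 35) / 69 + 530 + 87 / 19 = 49228607 / 91770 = 536.43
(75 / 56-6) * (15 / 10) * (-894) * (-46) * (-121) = 974052783 / 28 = 34787599.39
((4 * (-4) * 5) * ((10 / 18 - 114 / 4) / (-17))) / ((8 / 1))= -2515 / 153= -16.44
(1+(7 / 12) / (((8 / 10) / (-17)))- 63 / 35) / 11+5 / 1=10033 / 2640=3.80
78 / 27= 26 / 9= 2.89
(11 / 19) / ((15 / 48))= 176 / 95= 1.85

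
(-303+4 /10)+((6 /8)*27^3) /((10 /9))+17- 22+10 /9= 4672633 /360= 12979.54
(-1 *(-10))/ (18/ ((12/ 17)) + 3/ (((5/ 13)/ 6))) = 100/ 723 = 0.14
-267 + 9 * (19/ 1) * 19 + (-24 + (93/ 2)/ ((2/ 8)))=3144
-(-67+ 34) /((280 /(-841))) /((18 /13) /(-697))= 83823311 /1680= 49894.83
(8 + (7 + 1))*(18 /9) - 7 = 25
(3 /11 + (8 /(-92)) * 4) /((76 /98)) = -49 /506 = -0.10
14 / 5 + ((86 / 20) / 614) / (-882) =15163301 / 5415480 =2.80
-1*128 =-128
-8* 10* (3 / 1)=-240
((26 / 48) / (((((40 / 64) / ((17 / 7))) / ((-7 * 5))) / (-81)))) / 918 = 13 / 2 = 6.50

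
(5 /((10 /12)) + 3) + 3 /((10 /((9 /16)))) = 9.17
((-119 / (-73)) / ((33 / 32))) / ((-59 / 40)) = -152320 / 142131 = -1.07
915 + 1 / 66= 915.02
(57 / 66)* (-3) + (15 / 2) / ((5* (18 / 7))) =-265 / 132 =-2.01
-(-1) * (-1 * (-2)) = 2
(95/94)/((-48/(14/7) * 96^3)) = -0.00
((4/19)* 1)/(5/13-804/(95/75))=-52/156685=-0.00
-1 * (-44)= 44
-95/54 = -1.76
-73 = -73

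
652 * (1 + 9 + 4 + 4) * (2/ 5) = 23472/ 5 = 4694.40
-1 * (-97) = 97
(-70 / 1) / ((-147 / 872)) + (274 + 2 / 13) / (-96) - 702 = -632525 / 2184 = -289.62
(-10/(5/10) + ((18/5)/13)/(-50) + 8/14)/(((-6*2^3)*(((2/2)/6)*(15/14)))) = 221063/97500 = 2.27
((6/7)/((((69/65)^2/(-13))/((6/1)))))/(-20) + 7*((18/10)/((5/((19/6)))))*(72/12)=4707116/92575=50.85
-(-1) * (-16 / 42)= -8 / 21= -0.38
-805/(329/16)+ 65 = 1215/47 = 25.85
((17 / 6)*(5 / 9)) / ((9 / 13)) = 2.27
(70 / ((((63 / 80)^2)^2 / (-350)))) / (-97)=20480000000 / 31184433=656.74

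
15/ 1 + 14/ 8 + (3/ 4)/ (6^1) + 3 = 159/ 8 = 19.88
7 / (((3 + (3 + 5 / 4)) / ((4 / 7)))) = 16 / 29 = 0.55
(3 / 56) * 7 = 3 / 8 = 0.38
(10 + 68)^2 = 6084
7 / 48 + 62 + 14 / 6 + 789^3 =23576118407 / 48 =491169133.48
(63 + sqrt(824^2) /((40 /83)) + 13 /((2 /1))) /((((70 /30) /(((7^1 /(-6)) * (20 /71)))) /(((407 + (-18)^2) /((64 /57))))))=-741380931 /4544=-163156.01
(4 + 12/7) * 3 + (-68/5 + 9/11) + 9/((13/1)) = 25292/5005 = 5.05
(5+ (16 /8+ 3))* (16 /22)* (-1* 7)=-560 /11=-50.91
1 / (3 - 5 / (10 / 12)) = -1 / 3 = -0.33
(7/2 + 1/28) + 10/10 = 4.54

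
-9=-9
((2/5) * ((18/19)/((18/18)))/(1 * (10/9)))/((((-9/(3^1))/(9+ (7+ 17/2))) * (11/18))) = -23814/5225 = -4.56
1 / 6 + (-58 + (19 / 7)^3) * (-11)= 860653 / 2058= 418.20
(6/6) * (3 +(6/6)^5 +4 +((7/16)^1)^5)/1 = 8405415/1048576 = 8.02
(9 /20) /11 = 9 /220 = 0.04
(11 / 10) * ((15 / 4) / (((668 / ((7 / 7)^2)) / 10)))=165 / 2672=0.06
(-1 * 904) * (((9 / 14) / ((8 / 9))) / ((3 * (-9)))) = 24.21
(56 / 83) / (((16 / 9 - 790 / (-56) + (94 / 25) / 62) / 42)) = 459345600 / 258476027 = 1.78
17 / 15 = 1.13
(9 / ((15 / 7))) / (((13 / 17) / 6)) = 2142 / 65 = 32.95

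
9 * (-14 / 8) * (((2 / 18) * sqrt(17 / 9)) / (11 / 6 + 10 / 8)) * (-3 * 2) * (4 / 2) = 84 * sqrt(17) / 37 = 9.36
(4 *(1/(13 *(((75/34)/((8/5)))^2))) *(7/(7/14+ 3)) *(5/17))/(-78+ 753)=34816/246796875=0.00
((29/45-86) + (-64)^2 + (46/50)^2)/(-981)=-22564636/5518125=-4.09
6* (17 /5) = 102 /5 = 20.40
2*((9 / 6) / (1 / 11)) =33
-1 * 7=-7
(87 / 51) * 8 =232 / 17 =13.65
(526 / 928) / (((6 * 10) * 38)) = 263 / 1057920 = 0.00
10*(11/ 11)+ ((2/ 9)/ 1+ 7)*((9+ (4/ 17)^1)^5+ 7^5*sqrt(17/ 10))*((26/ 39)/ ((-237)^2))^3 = 873964*sqrt(170)/ 43062213483178587+ 611421852545457266150230/ 61142185249585499002059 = 10.00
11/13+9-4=76/13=5.85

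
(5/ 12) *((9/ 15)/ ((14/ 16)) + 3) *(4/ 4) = 43/ 28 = 1.54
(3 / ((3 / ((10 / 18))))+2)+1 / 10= 239 / 90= 2.66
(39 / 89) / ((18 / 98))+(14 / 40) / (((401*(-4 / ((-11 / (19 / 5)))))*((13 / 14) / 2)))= 252515669 / 105782196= 2.39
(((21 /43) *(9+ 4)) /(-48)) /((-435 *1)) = 91 /299280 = 0.00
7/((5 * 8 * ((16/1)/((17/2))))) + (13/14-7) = -53567/8960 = -5.98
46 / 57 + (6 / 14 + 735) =736.24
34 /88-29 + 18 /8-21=-521 /11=-47.36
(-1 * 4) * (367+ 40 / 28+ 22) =-10932 / 7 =-1561.71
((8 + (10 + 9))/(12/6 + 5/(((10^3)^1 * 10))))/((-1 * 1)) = -54000/4001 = -13.50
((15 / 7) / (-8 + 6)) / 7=-15 / 98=-0.15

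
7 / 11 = 0.64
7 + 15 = 22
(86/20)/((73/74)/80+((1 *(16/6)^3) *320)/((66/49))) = 22681296/23763418643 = 0.00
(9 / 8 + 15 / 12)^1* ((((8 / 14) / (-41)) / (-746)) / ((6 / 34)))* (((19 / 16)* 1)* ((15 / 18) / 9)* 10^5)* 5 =479453125 / 34684524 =13.82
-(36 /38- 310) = 5872 /19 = 309.05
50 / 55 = 10 / 11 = 0.91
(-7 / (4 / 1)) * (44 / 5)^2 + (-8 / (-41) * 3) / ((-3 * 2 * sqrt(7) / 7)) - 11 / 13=-44319 / 325 - 4 * sqrt(7) / 41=-136.62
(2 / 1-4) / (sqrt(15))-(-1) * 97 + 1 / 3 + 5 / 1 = 101.82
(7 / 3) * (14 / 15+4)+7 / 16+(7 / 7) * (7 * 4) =28763 / 720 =39.95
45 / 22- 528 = -525.95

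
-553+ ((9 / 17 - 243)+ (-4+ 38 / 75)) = -1018679 / 1275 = -798.96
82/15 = 5.47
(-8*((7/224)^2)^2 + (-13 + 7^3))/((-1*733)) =-43253759/96075776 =-0.45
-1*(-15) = 15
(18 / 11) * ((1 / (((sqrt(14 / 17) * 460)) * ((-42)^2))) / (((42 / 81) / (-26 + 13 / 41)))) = -28431 * sqrt(238) / 3984891680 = -0.00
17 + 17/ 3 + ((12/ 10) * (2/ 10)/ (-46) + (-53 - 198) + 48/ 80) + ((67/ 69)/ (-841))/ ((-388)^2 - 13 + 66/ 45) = -746007313329008/ 3275718190575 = -227.74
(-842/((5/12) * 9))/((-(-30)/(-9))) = 1684/25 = 67.36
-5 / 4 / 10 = -1 / 8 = -0.12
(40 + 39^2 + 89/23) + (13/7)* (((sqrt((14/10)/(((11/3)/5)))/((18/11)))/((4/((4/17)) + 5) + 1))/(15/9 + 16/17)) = 221* sqrt(231)/128478 + 35992/23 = 1564.90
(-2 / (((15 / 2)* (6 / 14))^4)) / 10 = -38416 / 20503125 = -0.00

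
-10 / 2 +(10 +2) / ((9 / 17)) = 53 / 3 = 17.67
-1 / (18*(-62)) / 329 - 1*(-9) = 3304477 / 367164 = 9.00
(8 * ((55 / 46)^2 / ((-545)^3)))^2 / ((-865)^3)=-58564 / 7593791396493595217782740625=-0.00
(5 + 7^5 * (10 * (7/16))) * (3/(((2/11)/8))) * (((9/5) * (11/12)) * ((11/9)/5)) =156601467/40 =3915036.68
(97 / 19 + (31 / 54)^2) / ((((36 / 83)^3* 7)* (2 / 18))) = 172171355357 / 2010500352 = 85.64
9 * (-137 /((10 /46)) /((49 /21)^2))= -255231 /245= -1041.76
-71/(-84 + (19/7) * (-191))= 0.12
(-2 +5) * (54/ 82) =81/ 41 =1.98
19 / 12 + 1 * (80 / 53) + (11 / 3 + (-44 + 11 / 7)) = -52933 / 1484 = -35.67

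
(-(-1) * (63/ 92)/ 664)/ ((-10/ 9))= -0.00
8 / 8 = 1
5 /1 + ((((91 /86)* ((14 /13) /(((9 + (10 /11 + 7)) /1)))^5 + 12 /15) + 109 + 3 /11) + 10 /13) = 108871745675365753007 /939829975886806290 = 115.84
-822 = -822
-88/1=-88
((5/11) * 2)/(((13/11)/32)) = 320/13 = 24.62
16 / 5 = 3.20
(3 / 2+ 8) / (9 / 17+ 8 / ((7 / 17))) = 119 / 250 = 0.48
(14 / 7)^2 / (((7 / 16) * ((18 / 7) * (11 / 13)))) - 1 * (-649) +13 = 65954 / 99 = 666.20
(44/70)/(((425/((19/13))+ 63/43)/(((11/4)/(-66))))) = -8987/100284240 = -0.00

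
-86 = -86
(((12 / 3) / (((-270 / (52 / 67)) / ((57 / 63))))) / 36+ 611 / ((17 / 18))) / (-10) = -9400563796 / 145307925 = -64.69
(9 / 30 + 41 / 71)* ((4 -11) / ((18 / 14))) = -30527 / 6390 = -4.78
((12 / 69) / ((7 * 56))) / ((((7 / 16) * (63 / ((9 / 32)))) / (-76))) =-19 / 55223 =-0.00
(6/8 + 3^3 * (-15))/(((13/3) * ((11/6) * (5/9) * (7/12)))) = -10206/65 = -157.02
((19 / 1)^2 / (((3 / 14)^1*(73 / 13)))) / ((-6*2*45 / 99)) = -361361 / 6570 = -55.00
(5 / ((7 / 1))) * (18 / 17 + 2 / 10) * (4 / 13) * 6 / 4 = 642 / 1547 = 0.41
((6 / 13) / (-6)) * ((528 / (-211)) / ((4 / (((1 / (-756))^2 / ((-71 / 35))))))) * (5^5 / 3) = -171875 / 3975298236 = -0.00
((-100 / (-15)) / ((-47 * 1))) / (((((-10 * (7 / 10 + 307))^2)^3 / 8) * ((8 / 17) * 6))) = -10 / 21118176899110796657391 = -0.00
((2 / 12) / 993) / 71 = 1 / 423018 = 0.00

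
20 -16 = 4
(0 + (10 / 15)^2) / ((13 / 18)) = 8 / 13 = 0.62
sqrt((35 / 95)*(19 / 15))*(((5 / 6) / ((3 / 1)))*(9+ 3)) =2*sqrt(105) / 9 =2.28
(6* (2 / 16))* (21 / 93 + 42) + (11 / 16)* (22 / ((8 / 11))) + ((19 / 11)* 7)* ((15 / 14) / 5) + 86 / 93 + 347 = 26384029 / 65472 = 402.98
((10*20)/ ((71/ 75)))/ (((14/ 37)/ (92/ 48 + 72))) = 20511875/ 497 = 41271.38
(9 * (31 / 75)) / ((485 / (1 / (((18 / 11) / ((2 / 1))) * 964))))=341 / 35065500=0.00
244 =244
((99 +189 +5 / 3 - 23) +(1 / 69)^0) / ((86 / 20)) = 8030 / 129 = 62.25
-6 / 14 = -3 / 7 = -0.43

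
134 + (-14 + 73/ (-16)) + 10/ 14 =13009/ 112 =116.15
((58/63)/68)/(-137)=-29/293454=-0.00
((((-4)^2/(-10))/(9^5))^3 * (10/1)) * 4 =-4096/5147278302366225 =-0.00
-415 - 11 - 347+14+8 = -751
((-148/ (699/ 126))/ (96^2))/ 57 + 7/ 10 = 0.70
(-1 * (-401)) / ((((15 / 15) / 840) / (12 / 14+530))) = 178813920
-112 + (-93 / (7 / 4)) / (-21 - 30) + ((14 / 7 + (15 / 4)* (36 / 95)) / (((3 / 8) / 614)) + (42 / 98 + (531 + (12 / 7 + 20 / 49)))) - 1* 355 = 5669.00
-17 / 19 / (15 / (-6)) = 34 / 95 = 0.36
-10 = -10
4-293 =-289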